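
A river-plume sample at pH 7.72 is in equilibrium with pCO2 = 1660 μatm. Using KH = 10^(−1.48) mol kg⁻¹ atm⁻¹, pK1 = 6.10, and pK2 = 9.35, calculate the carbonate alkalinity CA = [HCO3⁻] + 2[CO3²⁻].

[CO2*] = KH · pCO2 = 10^(−1.48) × 1660×10^-6 = 5.497×10^-5 mol/kg
α₀ = 1/(1 + K1/[H⁺] + K1K2/[H⁺]²) = 1/(1 + 10^+1.62 + 10^-0.01) = 0.02290
DIC = [CO2*]/α₀ = 5.497×10^-5 / 0.02290 = 2.400 mmol/kg
CA = (α₁ + 2α₂)·DIC = (0.9547 + 2×0.02238) × 2.400 = 2.40 mmol/kg

CA = 2.40 mmol/kg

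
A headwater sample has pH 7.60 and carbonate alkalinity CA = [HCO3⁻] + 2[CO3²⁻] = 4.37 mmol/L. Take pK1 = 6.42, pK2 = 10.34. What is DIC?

CA = [HCO3⁻] + 2[CO3²⁻] = (α₁ + 2α₂)·DIC
At pH 7.60: [H⁺]/K1 = 10^-1.18 = 0.066069, K2/[H⁺] = 10^-2.74 = 0.0018197
α₁ = 1/(1 + 0.066069 + 0.0018197) = 1/1.0679 = 0.9364; α₂ = α₁·K2/[H⁺] = 0.001704
α₁ + 2α₂ = 0.9398
DIC = CA / (α₁ + 2α₂) = 4.37 / 0.9398 = 4.65 mmol/L

DIC = 4.65 mmol/L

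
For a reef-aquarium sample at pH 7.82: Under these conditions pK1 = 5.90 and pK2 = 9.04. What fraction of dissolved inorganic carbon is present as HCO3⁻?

α₁ = 0.933

α₁ = 1 / (1 + [H⁺]/K1 + K2/[H⁺]) = 1 / (1 + 10^-1.92 + 10^-1.22)
   = 1 / (1 + 0.012023 + 0.060256) = 1/1.0723 = 0.9326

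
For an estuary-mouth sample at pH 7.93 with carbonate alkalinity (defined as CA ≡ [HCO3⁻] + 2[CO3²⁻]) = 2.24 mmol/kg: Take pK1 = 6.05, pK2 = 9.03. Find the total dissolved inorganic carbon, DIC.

CA = [HCO3⁻] + 2[CO3²⁻] = (α₁ + 2α₂)·DIC
At pH 7.93: [H⁺]/K1 = 10^-1.88 = 0.013183, K2/[H⁺] = 10^-1.10 = 0.079433
α₁ = 1/(1 + 0.013183 + 0.079433) = 1/1.0926 = 0.9152; α₂ = α₁·K2/[H⁺] = 0.07270
α₁ + 2α₂ = 1.0606
DIC = CA / (α₁ + 2α₂) = 2.24 / 1.0606 = 2.11 mmol/kg

DIC = 2.11 mmol/kg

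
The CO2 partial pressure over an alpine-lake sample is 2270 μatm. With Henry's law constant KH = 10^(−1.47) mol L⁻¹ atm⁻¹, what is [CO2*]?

KH = 10^(−1.47) = 3.388×10^-2 mol L⁻¹ atm⁻¹
[CO2*] = KH · pCO2 = 3.388×10^-2 × 2270×10^-6 atm = 7.69×10^-5 mol/L

[CO2*] = 76.9 μmol/L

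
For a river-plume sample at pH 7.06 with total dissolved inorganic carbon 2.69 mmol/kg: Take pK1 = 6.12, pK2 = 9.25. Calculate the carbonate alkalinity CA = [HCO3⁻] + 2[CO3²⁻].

CA = [HCO3⁻] + 2[CO3²⁻] = (α₁ + 2α₂)·DIC
At pH 7.06: [H⁺]/K1 = 10^-0.94 = 0.11482, K2/[H⁺] = 10^-2.19 = 0.0064565
α₁ = 1/(1 + 0.11482 + 0.0064565) = 1/1.1213 = 0.8918; α₂ = α₁·K2/[H⁺] = 0.005758
α₁ + 2α₂ = 0.9034
CA = 0.9034 × 2.69 = 2.43 mmol/kg

CA = 2.43 mmol/kg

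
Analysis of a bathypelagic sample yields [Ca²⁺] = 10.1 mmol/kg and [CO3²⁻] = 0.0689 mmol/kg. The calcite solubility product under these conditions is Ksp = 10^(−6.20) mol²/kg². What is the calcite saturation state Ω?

Ksp = 10^(−6.20) = 6.310×10^-7
Ω = [Ca²⁺][CO3²⁻]/Ksp = (10.1×10^-3)(0.0689×10^-3) / 6.310×10^-7 = 1.10

Ω = 1.10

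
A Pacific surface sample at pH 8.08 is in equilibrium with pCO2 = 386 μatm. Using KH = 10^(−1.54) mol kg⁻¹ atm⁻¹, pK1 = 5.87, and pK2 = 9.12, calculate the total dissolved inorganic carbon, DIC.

[CO2*] = KH · pCO2 = 10^(−1.54) × 386×10^-6 = 1.113×10^-5 mol/kg
α₀ = 1/(1 + K1/[H⁺] + K1K2/[H⁺]²) = 1/(1 + 10^+2.21 + 10^+1.17) = 0.005619
DIC = [CO2*]/α₀ = 1.113×10^-5 / 0.005619 = 1.98 mmol/kg

DIC = 1.98 mmol/kg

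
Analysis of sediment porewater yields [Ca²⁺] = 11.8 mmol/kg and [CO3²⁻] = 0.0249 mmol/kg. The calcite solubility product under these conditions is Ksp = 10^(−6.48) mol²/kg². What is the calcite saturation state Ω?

Ω = 0.887

Ksp = 10^(−6.48) = 3.311×10^-7
Ω = [Ca²⁺][CO3²⁻]/Ksp = (11.8×10^-3)(0.0249×10^-3) / 3.311×10^-7 = 0.887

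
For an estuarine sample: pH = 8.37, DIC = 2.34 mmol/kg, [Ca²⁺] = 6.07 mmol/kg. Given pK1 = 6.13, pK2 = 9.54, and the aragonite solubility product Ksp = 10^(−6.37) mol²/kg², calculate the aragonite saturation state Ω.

α₂ = 1 / (1 + [H⁺]/K2 + [H⁺]²/(K1K2)) = 1 / (1 + 10^+1.17 + 10^-1.07)
   = 1 / (1 + 14.791 + 0.085114) = 1/15.876 = 0.06299
[CO3²⁻] = α₂ × DIC = 0.06299 × 2.34 = 0.1474 mmol/kg
Ksp = 10^(−6.37) = 4.266×10^-7
Ω = [Ca²⁺][CO3²⁻]/Ksp = (6.07×10^-3)(1.474×10^-4) / 4.266×10^-7 = 2.10

Ω = 2.10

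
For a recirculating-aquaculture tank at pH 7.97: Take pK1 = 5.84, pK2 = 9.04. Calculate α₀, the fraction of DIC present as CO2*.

α₀ = 1 / (1 + K1/[H⁺] + K1K2/[H⁺]²) = 1 / (1 + 10^+2.13 + 10^+1.06)
   = 1 / (1 + 134.90 + 11.482) = 1/147.38 = 0.006785

α₀ = 0.00679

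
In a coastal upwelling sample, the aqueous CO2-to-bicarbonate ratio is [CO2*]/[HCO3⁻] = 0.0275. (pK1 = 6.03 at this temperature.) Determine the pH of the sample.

pH = 7.59

From K1 = [H⁺][HCO3⁻]/[CO2*]:  pH = pK1 − log₁₀([CO2*]/[HCO3⁻])
log₁₀(0.0275) = -1.561
pH = 6.03 − (-1.561) = 7.59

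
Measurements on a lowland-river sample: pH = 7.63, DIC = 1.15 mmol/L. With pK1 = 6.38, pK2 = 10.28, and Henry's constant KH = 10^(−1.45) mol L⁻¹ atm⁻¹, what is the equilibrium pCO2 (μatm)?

pCO2 = 1720 μatm

α₀ = 1 / (1 + K1/[H⁺] + K1K2/[H⁺]²) = 1 / (1 + 10^+1.25 + 10^-1.40)
   = 1 / (1 + 17.783 + 0.039811) = 1/18.823 = 0.05313
[CO2*] = α₀ × DIC = 0.05313 × 1.15 = 0.06110 mmol/L
pCO2 = [CO2*]/KH = 6.110×10^-5 / 3.548×10^-2 = 1720 μatm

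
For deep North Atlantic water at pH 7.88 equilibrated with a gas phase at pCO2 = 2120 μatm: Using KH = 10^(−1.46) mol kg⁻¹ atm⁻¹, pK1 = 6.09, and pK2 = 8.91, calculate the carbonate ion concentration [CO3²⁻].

[CO3²⁻] = 0.423 mmol/kg

[CO2*] = KH · pCO2 = 10^(−1.46) × 2120×10^-6 = 7.351×10^-5 mol/kg
α₀ = 1/(1 + K1/[H⁺] + K1K2/[H⁺]²) = 1/(1 + 10^+1.79 + 10^+0.76) = 0.01462
DIC = [CO2*]/α₀ = 7.351×10^-5 / 0.01462 = 5.029 mmol/kg
[CO3²⁻] = α₂·DIC; α₂ = 0.08411, so [CO3²⁻] = 0.08411 × 5.029 = 0.423 mmol/kg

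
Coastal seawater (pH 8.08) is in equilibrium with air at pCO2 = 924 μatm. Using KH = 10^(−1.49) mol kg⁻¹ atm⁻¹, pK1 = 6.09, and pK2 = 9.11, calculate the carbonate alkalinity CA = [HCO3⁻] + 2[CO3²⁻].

[CO2*] = KH · pCO2 = 10^(−1.49) × 924×10^-6 = 2.990×10^-5 mol/kg
α₀ = 1/(1 + K1/[H⁺] + K1K2/[H⁺]²) = 1/(1 + 10^+1.99 + 10^+0.96) = 0.009273
DIC = [CO2*]/α₀ = 2.990×10^-5 / 0.009273 = 3.225 mmol/kg
CA = (α₁ + 2α₂)·DIC = (0.9062 + 2×0.08457) × 3.225 = 3.47 mmol/kg

CA = 3.47 mmol/kg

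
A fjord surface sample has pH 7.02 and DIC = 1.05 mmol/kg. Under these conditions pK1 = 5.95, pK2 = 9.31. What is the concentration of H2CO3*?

α₀ = 1 / (1 + K1/[H⁺] + K1K2/[H⁺]²) = 1 / (1 + 10^+1.07 + 10^-1.22)
   = 1 / (1 + 11.749 + 0.060256) = 1/12.809 = 0.07807
[CO2*] = α₀ × DIC = 0.07807 × 1.05 = 0.0820 mmol/kg

[CO2*] = 0.0820 mmol/kg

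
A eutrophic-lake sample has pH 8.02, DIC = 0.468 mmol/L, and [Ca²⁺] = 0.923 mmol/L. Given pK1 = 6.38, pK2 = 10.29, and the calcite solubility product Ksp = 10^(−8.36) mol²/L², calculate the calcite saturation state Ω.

Ω = 0.517

α₂ = 1 / (1 + [H⁺]/K2 + [H⁺]²/(K1K2)) = 1 / (1 + 10^+2.27 + 10^+0.63)
   = 1 / (1 + 186.21 + 4.2658) = 1/191.47 = 0.005223
[CO3²⁻] = α₂ × DIC = 0.005223 × 0.468 = 0.002444 mmol/L = 2.444 μmol/L
Ksp = 10^(−8.36) = 4.365×10^-9
Ω = [Ca²⁺][CO3²⁻]/Ksp = (0.923×10^-3)(2.444×10^-6) / 4.365×10^-9 = 0.517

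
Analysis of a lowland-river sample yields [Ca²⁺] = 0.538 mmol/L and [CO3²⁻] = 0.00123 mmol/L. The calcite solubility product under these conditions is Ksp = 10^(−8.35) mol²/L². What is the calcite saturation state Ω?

Ksp = 10^(−8.35) = 4.467×10^-9
Ω = [Ca²⁺][CO3²⁻]/Ksp = (0.538×10^-3)(0.00123×10^-3) / 4.467×10^-9 = 0.148

Ω = 0.148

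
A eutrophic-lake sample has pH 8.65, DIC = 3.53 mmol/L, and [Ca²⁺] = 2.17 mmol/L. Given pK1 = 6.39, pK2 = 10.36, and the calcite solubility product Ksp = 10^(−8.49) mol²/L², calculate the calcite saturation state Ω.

α₂ = 1 / (1 + [H⁺]/K2 + [H⁺]²/(K1K2)) = 1 / (1 + 10^+1.71 + 10^-0.55)
   = 1 / (1 + 51.286 + 0.28184) = 1/52.568 = 0.01902
[CO3²⁻] = α₂ × DIC = 0.01902 × 3.53 = 0.06715 mmol/L
Ksp = 10^(−8.49) = 3.236×10^-9
Ω = [Ca²⁺][CO3²⁻]/Ksp = (2.17×10^-3)(6.715×10^-5) / 3.236×10^-9 = 45.0

Ω = 45.0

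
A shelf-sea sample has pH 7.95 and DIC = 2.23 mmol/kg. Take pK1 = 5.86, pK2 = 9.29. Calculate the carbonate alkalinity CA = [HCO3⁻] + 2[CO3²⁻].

CA = 2.31 mmol/kg

CA = [HCO3⁻] + 2[CO3²⁻] = (α₁ + 2α₂)·DIC
At pH 7.95: [H⁺]/K1 = 10^-2.09 = 0.0081283, K2/[H⁺] = 10^-1.34 = 0.045709
α₁ = 1/(1 + 0.0081283 + 0.045709) = 1/1.0538 = 0.9489; α₂ = α₁·K2/[H⁺] = 0.04337
α₁ + 2α₂ = 1.0357
CA = 1.0357 × 2.23 = 2.31 mmol/kg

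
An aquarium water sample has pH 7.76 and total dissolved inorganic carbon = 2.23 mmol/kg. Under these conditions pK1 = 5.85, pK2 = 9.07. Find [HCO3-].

α₁ = 1 / (1 + [H⁺]/K1 + K2/[H⁺]) = 1 / (1 + 10^-1.91 + 10^-1.31)
   = 1 / (1 + 0.012303 + 0.048978) = 1/1.0613 = 0.9423
[HCO3⁻] = α₁ × DIC = 0.9423 × 2.23 = 2.10 mmol/kg

[HCO3⁻] = 2.10 mmol/kg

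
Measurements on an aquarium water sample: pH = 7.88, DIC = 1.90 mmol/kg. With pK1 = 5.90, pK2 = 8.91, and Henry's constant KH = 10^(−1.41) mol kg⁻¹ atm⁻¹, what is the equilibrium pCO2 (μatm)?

pCO2 = 463 μatm

α₀ = 1 / (1 + K1/[H⁺] + K1K2/[H⁺]²) = 1 / (1 + 10^+1.98 + 10^+0.95)
   = 1 / (1 + 95.499 + 8.9125) = 1/105.41 = 0.009487
[CO2*] = α₀ × DIC = 0.009487 × 1.90 = 0.01802 mmol/kg = 18.02 μmol/kg
pCO2 = [CO2*]/KH = 1.802×10^-5 / 3.890×10^-2 = 463 μatm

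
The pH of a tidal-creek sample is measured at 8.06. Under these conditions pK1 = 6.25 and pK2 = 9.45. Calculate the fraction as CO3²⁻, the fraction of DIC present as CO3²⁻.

α₂ = 1 / (1 + [H⁺]/K2 + [H⁺]²/(K1K2)) = 1 / (1 + 10^+1.39 + 10^-0.42)
   = 1 / (1 + 24.547 + 0.38019) = 1/25.927 = 0.03857

α₂ = 0.0386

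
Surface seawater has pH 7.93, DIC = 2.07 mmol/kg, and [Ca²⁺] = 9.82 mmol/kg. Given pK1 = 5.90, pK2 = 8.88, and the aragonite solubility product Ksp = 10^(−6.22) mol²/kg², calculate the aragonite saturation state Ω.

Ω = 3.37

α₂ = 1 / (1 + [H⁺]/K2 + [H⁺]²/(K1K2)) = 1 / (1 + 10^+0.95 + 10^-1.08)
   = 1 / (1 + 8.9125 + 0.083176) = 1/9.9957 = 0.1000
[CO3²⁻] = α₂ × DIC = 0.1000 × 2.07 = 0.2071 mmol/kg
Ksp = 10^(−6.22) = 6.026×10^-7
Ω = [Ca²⁺][CO3²⁻]/Ksp = (9.82×10^-3)(2.071×10^-4) / 6.026×10^-7 = 3.37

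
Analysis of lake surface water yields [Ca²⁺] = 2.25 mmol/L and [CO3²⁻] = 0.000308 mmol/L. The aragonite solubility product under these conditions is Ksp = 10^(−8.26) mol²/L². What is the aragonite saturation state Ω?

Ω = 0.126

Ksp = 10^(−8.26) = 5.495×10^-9
Ω = [Ca²⁺][CO3²⁻]/Ksp = (2.25×10^-3)(0.000308×10^-3) / 5.495×10^-9 = 0.126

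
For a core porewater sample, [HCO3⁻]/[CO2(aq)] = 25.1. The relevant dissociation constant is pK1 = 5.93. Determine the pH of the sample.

From K1 = [H⁺][HCO3⁻]/[CO2(aq)]:  pH = pK1 + log₁₀([HCO3⁻]/[CO2(aq)])
log₁₀(25.1) = +1.400
pH = 5.93 + (+1.400) = 7.33

pH = 7.33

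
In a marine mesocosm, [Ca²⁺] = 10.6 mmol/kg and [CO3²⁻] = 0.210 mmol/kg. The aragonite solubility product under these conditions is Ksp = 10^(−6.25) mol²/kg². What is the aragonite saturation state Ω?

Ksp = 10^(−6.25) = 5.623×10^-7
Ω = [Ca²⁺][CO3²⁻]/Ksp = (10.6×10^-3)(0.210×10^-3) / 5.623×10^-7 = 3.96

Ω = 3.96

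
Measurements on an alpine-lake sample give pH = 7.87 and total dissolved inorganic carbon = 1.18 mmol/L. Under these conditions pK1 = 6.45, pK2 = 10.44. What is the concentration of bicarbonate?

[HCO3⁻] = 1.13 mmol/L

α₁ = 1 / (1 + [H⁺]/K1 + K2/[H⁺]) = 1 / (1 + 10^-1.42 + 10^-2.57)
   = 1 / (1 + 0.038019 + 0.0026915) = 1/1.0407 = 0.9609
[HCO3⁻] = α₁ × DIC = 0.9609 × 1.18 = 1.13 mmol/L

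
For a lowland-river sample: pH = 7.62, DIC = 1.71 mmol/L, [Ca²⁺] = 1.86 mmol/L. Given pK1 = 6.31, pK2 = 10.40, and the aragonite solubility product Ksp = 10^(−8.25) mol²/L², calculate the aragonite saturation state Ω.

Ω = 0.893

α₂ = 1 / (1 + [H⁺]/K2 + [H⁺]²/(K1K2)) = 1 / (1 + 10^+2.78 + 10^+1.47)
   = 1 / (1 + 602.56 + 29.512) = 1/633.07 = 0.001580
[CO3²⁻] = α₂ × DIC = 0.001580 × 1.71 = 0.002701 mmol/L = 2.701 μmol/L
Ksp = 10^(−8.25) = 5.623×10^-9
Ω = [Ca²⁺][CO3²⁻]/Ksp = (1.86×10^-3)(2.701×10^-6) / 5.623×10^-9 = 0.893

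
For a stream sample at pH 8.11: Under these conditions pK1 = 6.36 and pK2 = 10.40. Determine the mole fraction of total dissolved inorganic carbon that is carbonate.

α₂ = 1 / (1 + [H⁺]/K2 + [H⁺]²/(K1K2)) = 1 / (1 + 10^+2.29 + 10^+0.54)
   = 1 / (1 + 194.98 + 3.4674) = 1/199.45 = 0.005014

α₂ = 0.00501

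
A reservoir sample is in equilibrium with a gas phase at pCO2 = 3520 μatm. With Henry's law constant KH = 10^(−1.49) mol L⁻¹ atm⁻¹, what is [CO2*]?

[CO2*] = 114 μmol/L

KH = 10^(−1.49) = 3.236×10^-2 mol L⁻¹ atm⁻¹
[CO2*] = KH · pCO2 = 3.236×10^-2 × 3520×10^-6 atm = 1.14×10^-4 mol/L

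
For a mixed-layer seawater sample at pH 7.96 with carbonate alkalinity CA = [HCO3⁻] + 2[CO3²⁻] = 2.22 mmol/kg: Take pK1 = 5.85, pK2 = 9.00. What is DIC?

DIC = 2.06 mmol/kg

CA = [HCO3⁻] + 2[CO3²⁻] = (α₁ + 2α₂)·DIC
At pH 7.96: [H⁺]/K1 = 10^-2.11 = 0.0077625, K2/[H⁺] = 10^-1.04 = 0.091201
α₁ = 1/(1 + 0.0077625 + 0.091201) = 1/1.0990 = 0.9099; α₂ = α₁·K2/[H⁺] = 0.08299
α₁ + 2α₂ = 1.0759
DIC = CA / (α₁ + 2α₂) = 2.22 / 1.0759 = 2.06 mmol/kg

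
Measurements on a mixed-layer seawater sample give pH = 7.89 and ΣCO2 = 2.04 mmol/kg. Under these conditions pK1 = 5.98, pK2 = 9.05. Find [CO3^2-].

α₂ = 1 / (1 + [H⁺]/K2 + [H⁺]²/(K1K2)) = 1 / (1 + 10^+1.16 + 10^-0.75)
   = 1 / (1 + 14.454 + 0.17783) = 1/15.632 = 0.06397
[CO3²⁻] = α₂ × DIC = 0.06397 × 2.04 = 0.130 mmol/kg

[CO3²⁻] = 0.130 mmol/kg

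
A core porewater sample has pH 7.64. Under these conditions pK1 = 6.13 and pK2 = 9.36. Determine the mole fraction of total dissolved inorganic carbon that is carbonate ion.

α₂ = 0.0181

α₂ = 1 / (1 + [H⁺]/K2 + [H⁺]²/(K1K2)) = 1 / (1 + 10^+1.72 + 10^+0.21)
   = 1 / (1 + 52.481 + 1.6218) = 1/55.103 = 0.01815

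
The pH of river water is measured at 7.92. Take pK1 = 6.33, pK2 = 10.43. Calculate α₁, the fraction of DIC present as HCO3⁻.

α₁ = 0.972

α₁ = 1 / (1 + [H⁺]/K1 + K2/[H⁺]) = 1 / (1 + 10^-1.59 + 10^-2.51)
   = 1 / (1 + 0.025704 + 0.0030903) = 1/1.0288 = 0.9720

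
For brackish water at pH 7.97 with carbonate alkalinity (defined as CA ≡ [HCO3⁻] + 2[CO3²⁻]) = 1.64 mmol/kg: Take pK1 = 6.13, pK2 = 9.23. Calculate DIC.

CA = [HCO3⁻] + 2[CO3²⁻] = (α₁ + 2α₂)·DIC
At pH 7.97: [H⁺]/K1 = 10^-1.84 = 0.014454, K2/[H⁺] = 10^-1.26 = 0.054954
α₁ = 1/(1 + 0.014454 + 0.054954) = 1/1.0694 = 0.9351; α₂ = α₁·K2/[H⁺] = 0.05139
α₁ + 2α₂ = 1.0379
DIC = CA / (α₁ + 2α₂) = 1.64 / 1.0379 = 1.58 mmol/kg

DIC = 1.58 mmol/kg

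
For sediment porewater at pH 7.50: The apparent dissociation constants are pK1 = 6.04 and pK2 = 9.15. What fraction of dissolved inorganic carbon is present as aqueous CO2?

α₀ = 0.0328

α₀ = 1 / (1 + K1/[H⁺] + K1K2/[H⁺]²) = 1 / (1 + 10^+1.46 + 10^-0.19)
   = 1 / (1 + 28.840 + 0.64565) = 1/30.486 = 0.03280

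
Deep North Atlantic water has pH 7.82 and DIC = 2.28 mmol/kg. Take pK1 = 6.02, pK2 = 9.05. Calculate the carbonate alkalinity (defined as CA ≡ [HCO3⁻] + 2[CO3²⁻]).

CA = 2.37 mmol/kg

CA = [HCO3⁻] + 2[CO3²⁻] = (α₁ + 2α₂)·DIC
At pH 7.82: [H⁺]/K1 = 10^-1.80 = 0.015849, K2/[H⁺] = 10^-1.23 = 0.058884
α₁ = 1/(1 + 0.015849 + 0.058884) = 1/1.0747 = 0.9305; α₂ = α₁·K2/[H⁺] = 0.05479
α₁ + 2α₂ = 1.0400
CA = 1.0400 × 2.28 = 2.37 mmol/kg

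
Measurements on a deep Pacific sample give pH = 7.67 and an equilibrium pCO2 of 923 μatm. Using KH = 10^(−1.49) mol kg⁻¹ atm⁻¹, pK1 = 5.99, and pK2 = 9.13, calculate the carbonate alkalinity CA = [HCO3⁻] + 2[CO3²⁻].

CA = 1.53 mmol/kg

[CO2*] = KH · pCO2 = 10^(−1.49) × 923×10^-6 = 2.987×10^-5 mol/kg
α₀ = 1/(1 + K1/[H⁺] + K1K2/[H⁺]²) = 1/(1 + 10^+1.68 + 10^+0.22) = 0.01979
DIC = [CO2*]/α₀ = 2.987×10^-5 / 0.01979 = 1.509 mmol/kg
CA = (α₁ + 2α₂)·DIC = (0.9474 + 2×0.03285) × 1.509 = 1.53 mmol/kg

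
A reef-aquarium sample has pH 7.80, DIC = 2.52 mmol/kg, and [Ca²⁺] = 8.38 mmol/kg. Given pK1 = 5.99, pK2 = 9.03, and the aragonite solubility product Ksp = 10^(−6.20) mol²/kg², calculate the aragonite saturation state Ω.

α₂ = 1 / (1 + [H⁺]/K2 + [H⁺]²/(K1K2)) = 1 / (1 + 10^+1.23 + 10^-0.58)
   = 1 / (1 + 16.982 + 0.26303) = 1/18.245 = 0.05481
[CO3²⁻] = α₂ × DIC = 0.05481 × 2.52 = 0.1381 mmol/kg
Ksp = 10^(−6.20) = 6.310×10^-7
Ω = [Ca²⁺][CO3²⁻]/Ksp = (8.38×10^-3)(1.381×10^-4) / 6.310×10^-7 = 1.83

Ω = 1.83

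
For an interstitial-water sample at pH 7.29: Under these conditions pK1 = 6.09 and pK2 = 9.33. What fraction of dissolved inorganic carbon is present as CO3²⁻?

α₂ = 0.00851

α₂ = 1 / (1 + [H⁺]/K2 + [H⁺]²/(K1K2)) = 1 / (1 + 10^+2.04 + 10^+0.84)
   = 1 / (1 + 109.65 + 6.9183) = 1/117.57 = 0.008506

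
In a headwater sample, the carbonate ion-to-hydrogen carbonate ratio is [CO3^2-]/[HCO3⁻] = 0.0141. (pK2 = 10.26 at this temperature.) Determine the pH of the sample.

pH = 8.41

From K2 = [H⁺][CO3^2-]/[HCO3⁻]:  pH = pK2 + log₁₀([CO3^2-]/[HCO3⁻])
log₁₀(0.0141) = -1.851
pH = 10.26 + (-1.851) = 8.41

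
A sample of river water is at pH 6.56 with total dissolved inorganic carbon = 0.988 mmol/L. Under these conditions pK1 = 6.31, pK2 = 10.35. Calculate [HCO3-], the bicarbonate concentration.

[HCO3⁻] = 0.632 mmol/L

α₁ = 1 / (1 + [H⁺]/K1 + K2/[H⁺]) = 1 / (1 + 10^-0.25 + 10^-3.79)
   = 1 / (1 + 0.56234 + 0.00016218) = 1/1.5625 = 0.6400
[HCO3⁻] = α₁ × DIC = 0.6400 × 0.988 = 0.632 mmol/L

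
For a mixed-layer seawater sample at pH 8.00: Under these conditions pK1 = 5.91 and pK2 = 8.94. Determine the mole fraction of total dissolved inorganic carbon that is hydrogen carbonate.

α₁ = 0.891

α₁ = 1 / (1 + [H⁺]/K1 + K2/[H⁺]) = 1 / (1 + 10^-2.09 + 10^-0.94)
   = 1 / (1 + 0.0081283 + 0.11482) = 1/1.1229 = 0.8905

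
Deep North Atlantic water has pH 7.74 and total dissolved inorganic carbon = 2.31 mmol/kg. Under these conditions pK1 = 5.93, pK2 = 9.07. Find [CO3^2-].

[CO3²⁻] = 0.102 mmol/kg

α₂ = 1 / (1 + [H⁺]/K2 + [H⁺]²/(K1K2)) = 1 / (1 + 10^+1.33 + 10^-0.48)
   = 1 / (1 + 21.380 + 0.33113) = 1/22.711 = 0.04403
[CO3²⁻] = α₂ × DIC = 0.04403 × 2.31 = 0.102 mmol/kg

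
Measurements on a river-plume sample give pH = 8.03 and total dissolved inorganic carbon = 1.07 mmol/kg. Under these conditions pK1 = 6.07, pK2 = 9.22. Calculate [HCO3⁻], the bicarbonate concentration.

α₁ = 1 / (1 + [H⁺]/K1 + K2/[H⁺]) = 1 / (1 + 10^-1.96 + 10^-1.19)
   = 1 / (1 + 0.010965 + 0.064565) = 1/1.0755 = 0.9298
[HCO3⁻] = α₁ × DIC = 0.9298 × 1.07 = 0.995 mmol/kg

[HCO3⁻] = 0.995 mmol/kg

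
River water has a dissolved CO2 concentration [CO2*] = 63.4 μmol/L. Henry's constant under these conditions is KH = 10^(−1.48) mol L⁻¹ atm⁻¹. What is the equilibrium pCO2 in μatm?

KH = 10^(−1.48) = 3.311×10^-2 mol L⁻¹ atm⁻¹
pCO2 = [CO2*]/KH = 63.4×10^-6 / 3.311×10^-2 = 1.91×10^-3 atm = 1910 μatm

pCO2 = 1910 μatm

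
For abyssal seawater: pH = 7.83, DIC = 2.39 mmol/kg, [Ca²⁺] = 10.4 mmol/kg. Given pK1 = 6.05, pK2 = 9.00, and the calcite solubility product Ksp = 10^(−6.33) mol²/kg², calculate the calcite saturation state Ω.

α₂ = 1 / (1 + [H⁺]/K2 + [H⁺]²/(K1K2)) = 1 / (1 + 10^+1.17 + 10^-0.61)
   = 1 / (1 + 14.791 + 0.24547) = 1/16.037 = 0.06236
[CO3²⁻] = α₂ × DIC = 0.06236 × 2.39 = 0.1490 mmol/kg
Ksp = 10^(−6.33) = 4.677×10^-7
Ω = [Ca²⁺][CO3²⁻]/Ksp = (10.4×10^-3)(1.490×10^-4) / 4.677×10^-7 = 3.31

Ω = 3.31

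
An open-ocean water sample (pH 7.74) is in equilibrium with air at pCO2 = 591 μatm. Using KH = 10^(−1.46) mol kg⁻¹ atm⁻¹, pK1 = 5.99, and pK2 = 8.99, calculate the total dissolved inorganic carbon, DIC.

DIC = 1.24 mmol/kg

[CO2*] = KH · pCO2 = 10^(−1.46) × 591×10^-6 = 2.049×10^-5 mol/kg
α₀ = 1/(1 + K1/[H⁺] + K1K2/[H⁺]²) = 1/(1 + 10^+1.75 + 10^+0.50) = 0.01656
DIC = [CO2*]/α₀ = 2.049×10^-5 / 0.01656 = 1.24 mmol/kg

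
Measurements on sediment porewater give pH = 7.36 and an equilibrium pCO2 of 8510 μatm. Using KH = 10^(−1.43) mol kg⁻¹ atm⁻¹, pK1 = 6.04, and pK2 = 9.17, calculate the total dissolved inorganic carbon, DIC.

[CO2*] = KH · pCO2 = 10^(−1.43) × 8510×10^-6 = 3.162×10^-4 mol/kg
α₀ = 1/(1 + K1/[H⁺] + K1K2/[H⁺]²) = 1/(1 + 10^+1.32 + 10^-0.49) = 0.04501
DIC = [CO2*]/α₀ = 3.162×10^-4 / 0.04501 = 7.02 mmol/kg

DIC = 7.02 mmol/kg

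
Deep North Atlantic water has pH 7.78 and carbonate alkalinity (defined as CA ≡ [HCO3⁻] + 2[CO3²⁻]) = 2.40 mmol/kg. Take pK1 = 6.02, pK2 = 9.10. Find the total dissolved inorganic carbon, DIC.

DIC = 2.33 mmol/kg

CA = [HCO3⁻] + 2[CO3²⁻] = (α₁ + 2α₂)·DIC
At pH 7.78: [H⁺]/K1 = 10^-1.76 = 0.017378, K2/[H⁺] = 10^-1.32 = 0.047863
α₁ = 1/(1 + 0.017378 + 0.047863) = 1/1.0652 = 0.9388; α₂ = α₁·K2/[H⁺] = 0.04493
α₁ + 2α₂ = 1.0286
DIC = CA / (α₁ + 2α₂) = 2.40 / 1.0286 = 2.33 mmol/kg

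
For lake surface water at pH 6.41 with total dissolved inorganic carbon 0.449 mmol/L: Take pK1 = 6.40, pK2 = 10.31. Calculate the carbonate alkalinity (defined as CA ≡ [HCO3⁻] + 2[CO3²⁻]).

CA = 0.227 mmol/L

CA = [HCO3⁻] + 2[CO3²⁻] = (α₁ + 2α₂)·DIC
At pH 6.41: [H⁺]/K1 = 10^-0.01 = 0.97724, K2/[H⁺] = 10^-3.90 = 0.00012589
α₁ = 1/(1 + 0.97724 + 0.00012589) = 1/1.9774 = 0.5057; α₂ = α₁·K2/[H⁺] = 6.367×10^-5
α₁ + 2α₂ = 0.5059
CA = 0.5059 × 0.449 = 0.227 mmol/L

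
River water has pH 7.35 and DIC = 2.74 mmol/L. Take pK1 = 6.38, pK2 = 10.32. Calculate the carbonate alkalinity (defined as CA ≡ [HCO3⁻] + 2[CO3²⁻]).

CA = [HCO3⁻] + 2[CO3²⁻] = (α₁ + 2α₂)·DIC
At pH 7.35: [H⁺]/K1 = 10^-0.97 = 0.10715, K2/[H⁺] = 10^-2.97 = 0.0010715
α₁ = 1/(1 + 0.10715 + 0.0010715) = 1/1.1082 = 0.9023; α₂ = α₁·K2/[H⁺] = 0.0009669
α₁ + 2α₂ = 0.9043
CA = 0.9043 × 2.74 = 2.48 mmol/L

CA = 2.48 mmol/L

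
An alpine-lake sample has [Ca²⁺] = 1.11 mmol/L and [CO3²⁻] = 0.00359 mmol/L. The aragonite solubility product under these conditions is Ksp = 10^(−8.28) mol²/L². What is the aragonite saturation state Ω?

Ω = 0.759

Ksp = 10^(−8.28) = 5.248×10^-9
Ω = [Ca²⁺][CO3²⁻]/Ksp = (1.11×10^-3)(0.00359×10^-3) / 5.248×10^-9 = 0.759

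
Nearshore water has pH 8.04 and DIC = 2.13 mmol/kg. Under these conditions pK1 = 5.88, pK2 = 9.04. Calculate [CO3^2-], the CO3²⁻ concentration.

[CO3²⁻] = 0.192 mmol/kg

α₂ = 1 / (1 + [H⁺]/K2 + [H⁺]²/(K1K2)) = 1 / (1 + 10^+1.00 + 10^-1.16)
   = 1 / (1 + 10.000 + 0.069183) = 1/11.069 = 0.09034
[CO3²⁻] = α₂ × DIC = 0.09034 × 2.13 = 0.192 mmol/kg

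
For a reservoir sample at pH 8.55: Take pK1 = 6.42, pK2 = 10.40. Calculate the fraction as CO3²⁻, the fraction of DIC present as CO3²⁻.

α₂ = 1 / (1 + [H⁺]/K2 + [H⁺]²/(K1K2)) = 1 / (1 + 10^+1.85 + 10^-0.28)
   = 1 / (1 + 70.795 + 0.52481) = 1/72.319 = 0.01383

α₂ = 0.0138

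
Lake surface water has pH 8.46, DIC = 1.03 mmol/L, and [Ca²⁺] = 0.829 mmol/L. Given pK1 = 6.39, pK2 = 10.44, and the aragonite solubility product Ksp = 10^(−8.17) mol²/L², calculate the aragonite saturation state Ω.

α₂ = 1 / (1 + [H⁺]/K2 + [H⁺]²/(K1K2)) = 1 / (1 + 10^+1.98 + 10^-0.09)
   = 1 / (1 + 95.499 + 0.81283) = 1/97.312 = 0.01028
[CO3²⁻] = α₂ × DIC = 0.01028 × 1.03 = 0.01058 mmol/L = 10.58 μmol/L
Ksp = 10^(−8.17) = 6.761×10^-9
Ω = [Ca²⁺][CO3²⁻]/Ksp = (0.829×10^-3)(1.058×10^-5) / 6.761×10^-9 = 1.30

Ω = 1.30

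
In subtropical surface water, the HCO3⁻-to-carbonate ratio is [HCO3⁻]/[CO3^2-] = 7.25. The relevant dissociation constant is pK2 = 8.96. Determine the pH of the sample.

From K2 = [H⁺][CO3^2-]/[HCO3⁻]:  pH = pK2 − log₁₀([HCO3⁻]/[CO3^2-])
log₁₀(7.25) = +0.860
pH = 8.96 − (+0.860) = 8.10

pH = 8.10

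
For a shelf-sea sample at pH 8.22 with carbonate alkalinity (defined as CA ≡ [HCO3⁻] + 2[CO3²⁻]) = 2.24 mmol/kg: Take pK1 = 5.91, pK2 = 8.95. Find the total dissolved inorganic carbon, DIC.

DIC = 1.94 mmol/kg

CA = [HCO3⁻] + 2[CO3²⁻] = (α₁ + 2α₂)·DIC
At pH 8.22: [H⁺]/K1 = 10^-2.31 = 0.0048978, K2/[H⁺] = 10^-0.73 = 0.18621
α₁ = 1/(1 + 0.0048978 + 0.18621) = 1/1.1911 = 0.8396; α₂ = α₁·K2/[H⁺] = 0.1563
α₁ + 2α₂ = 1.1522
DIC = CA / (α₁ + 2α₂) = 2.24 / 1.1522 = 1.94 mmol/kg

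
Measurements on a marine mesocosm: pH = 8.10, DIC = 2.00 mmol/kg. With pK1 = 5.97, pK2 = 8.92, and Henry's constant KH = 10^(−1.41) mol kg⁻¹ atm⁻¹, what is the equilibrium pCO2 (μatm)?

pCO2 = 329 μatm

α₀ = 1 / (1 + K1/[H⁺] + K1K2/[H⁺]²) = 1 / (1 + 10^+2.13 + 10^+1.31)
   = 1 / (1 + 134.90 + 20.417) = 1/156.31 = 0.006397
[CO2*] = α₀ × DIC = 0.006397 × 2.00 = 0.01279 mmol/kg = 12.79 μmol/kg
pCO2 = [CO2*]/KH = 1.279×10^-5 / 3.890×10^-2 = 329 μatm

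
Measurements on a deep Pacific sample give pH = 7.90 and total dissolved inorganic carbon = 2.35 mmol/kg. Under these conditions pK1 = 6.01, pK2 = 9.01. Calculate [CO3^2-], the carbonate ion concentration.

α₂ = 1 / (1 + [H⁺]/K2 + [H⁺]²/(K1K2)) = 1 / (1 + 10^+1.11 + 10^-0.78)
   = 1 / (1 + 12.882 + 0.16596) = 1/14.048 = 0.07118
[CO3²⁻] = α₂ × DIC = 0.07118 × 2.35 = 0.167 mmol/kg

[CO3²⁻] = 0.167 mmol/kg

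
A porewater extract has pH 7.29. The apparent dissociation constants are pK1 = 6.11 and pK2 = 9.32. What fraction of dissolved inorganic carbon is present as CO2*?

α₀ = 1 / (1 + K1/[H⁺] + K1K2/[H⁺]²) = 1 / (1 + 10^+1.18 + 10^-0.85)
   = 1 / (1 + 15.136 + 0.14125) = 1/16.277 = 0.06144

α₀ = 0.0614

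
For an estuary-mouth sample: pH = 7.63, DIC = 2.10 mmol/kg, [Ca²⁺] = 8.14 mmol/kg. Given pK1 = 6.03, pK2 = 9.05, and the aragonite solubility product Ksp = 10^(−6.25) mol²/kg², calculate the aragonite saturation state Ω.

Ω = 1.09

α₂ = 1 / (1 + [H⁺]/K2 + [H⁺]²/(K1K2)) = 1 / (1 + 10^+1.42 + 10^-0.18)
   = 1 / (1 + 26.303 + 0.66069) = 1/27.963 = 0.03576
[CO3²⁻] = α₂ × DIC = 0.03576 × 2.10 = 0.07510 mmol/kg
Ksp = 10^(−6.25) = 5.623×10^-7
Ω = [Ca²⁺][CO3²⁻]/Ksp = (8.14×10^-3)(7.510×10^-5) / 5.623×10^-7 = 1.09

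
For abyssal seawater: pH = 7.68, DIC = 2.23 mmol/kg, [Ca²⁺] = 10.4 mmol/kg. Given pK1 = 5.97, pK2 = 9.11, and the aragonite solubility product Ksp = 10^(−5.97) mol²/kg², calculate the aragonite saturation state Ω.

Ω = 0.761

α₂ = 1 / (1 + [H⁺]/K2 + [H⁺]²/(K1K2)) = 1 / (1 + 10^+1.43 + 10^-0.28)
   = 1 / (1 + 26.915 + 0.52481) = 1/28.440 = 0.03516
[CO3²⁻] = α₂ × DIC = 0.03516 × 2.23 = 0.07841 mmol/kg
Ksp = 10^(−5.97) = 1.072×10^-6
Ω = [Ca²⁺][CO3²⁻]/Ksp = (10.4×10^-3)(7.841×10^-5) / 1.072×10^-6 = 0.761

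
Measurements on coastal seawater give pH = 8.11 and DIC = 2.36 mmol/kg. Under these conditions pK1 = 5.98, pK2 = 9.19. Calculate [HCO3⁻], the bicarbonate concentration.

[HCO3⁻] = 2.16 mmol/kg

α₁ = 1 / (1 + [H⁺]/K1 + K2/[H⁺]) = 1 / (1 + 10^-2.13 + 10^-1.08)
   = 1 / (1 + 0.0074131 + 0.083176) = 1/1.0906 = 0.9169
[HCO3⁻] = α₁ × DIC = 0.9169 × 2.36 = 2.16 mmol/kg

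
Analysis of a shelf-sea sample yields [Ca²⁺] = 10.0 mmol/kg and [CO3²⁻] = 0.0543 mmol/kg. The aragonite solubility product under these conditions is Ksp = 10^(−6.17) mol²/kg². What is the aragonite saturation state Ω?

Ksp = 10^(−6.17) = 6.761×10^-7
Ω = [Ca²⁺][CO3²⁻]/Ksp = (10.0×10^-3)(0.0543×10^-3) / 6.761×10^-7 = 0.803

Ω = 0.803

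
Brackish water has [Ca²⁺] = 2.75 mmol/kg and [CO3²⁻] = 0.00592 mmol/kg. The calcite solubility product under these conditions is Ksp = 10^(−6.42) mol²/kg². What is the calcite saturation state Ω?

Ω = 0.0428

Ksp = 10^(−6.42) = 3.802×10^-7
Ω = [Ca²⁺][CO3²⁻]/Ksp = (2.75×10^-3)(0.00592×10^-3) / 3.802×10^-7 = 0.0428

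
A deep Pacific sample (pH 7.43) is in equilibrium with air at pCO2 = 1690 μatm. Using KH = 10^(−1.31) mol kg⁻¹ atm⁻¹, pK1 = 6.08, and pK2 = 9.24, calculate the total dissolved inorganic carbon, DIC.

[CO2*] = KH · pCO2 = 10^(−1.31) × 1690×10^-6 = 8.277×10^-5 mol/kg
α₀ = 1/(1 + K1/[H⁺] + K1K2/[H⁺]²) = 1/(1 + 10^+1.35 + 10^-0.46) = 0.04213
DIC = [CO2*]/α₀ = 8.277×10^-5 / 0.04213 = 1.96 mmol/kg

DIC = 1.96 mmol/kg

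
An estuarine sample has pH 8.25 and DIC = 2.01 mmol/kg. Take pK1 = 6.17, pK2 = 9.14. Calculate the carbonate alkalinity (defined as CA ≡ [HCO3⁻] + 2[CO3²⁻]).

CA = [HCO3⁻] + 2[CO3²⁻] = (α₁ + 2α₂)·DIC
At pH 8.25: [H⁺]/K1 = 10^-2.08 = 0.0083176, K2/[H⁺] = 10^-0.89 = 0.12882
α₁ = 1/(1 + 0.0083176 + 0.12882) = 1/1.1371 = 0.8794; α₂ = α₁·K2/[H⁺] = 0.1133
α₁ + 2α₂ = 1.1060
CA = 1.1060 × 2.01 = 2.22 mmol/kg

CA = 2.22 mmol/kg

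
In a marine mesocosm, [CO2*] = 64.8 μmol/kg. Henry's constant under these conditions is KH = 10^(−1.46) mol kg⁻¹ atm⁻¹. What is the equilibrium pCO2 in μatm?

KH = 10^(−1.46) = 3.467×10^-2 mol kg⁻¹ atm⁻¹
pCO2 = [CO2*]/KH = 64.8×10^-6 / 3.467×10^-2 = 1.87×10^-3 atm = 1870 μatm

pCO2 = 1870 μatm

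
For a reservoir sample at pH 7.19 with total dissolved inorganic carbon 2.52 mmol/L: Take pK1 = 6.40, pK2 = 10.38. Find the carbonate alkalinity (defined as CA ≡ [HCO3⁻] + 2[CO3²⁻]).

CA = [HCO3⁻] + 2[CO3²⁻] = (α₁ + 2α₂)·DIC
At pH 7.19: [H⁺]/K1 = 10^-0.79 = 0.16218, K2/[H⁺] = 10^-3.19 = 0.00064565
α₁ = 1/(1 + 0.16218 + 0.00064565) = 1/1.1628 = 0.8600; α₂ = α₁·K2/[H⁺] = 0.0005552
α₁ + 2α₂ = 0.8611
CA = 0.8611 × 2.52 = 2.17 mmol/L

CA = 2.17 mmol/L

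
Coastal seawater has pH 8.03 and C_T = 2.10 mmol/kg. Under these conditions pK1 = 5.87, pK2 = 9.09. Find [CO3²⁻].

[CO3²⁻] = 0.167 mmol/kg

α₂ = 1 / (1 + [H⁺]/K2 + [H⁺]²/(K1K2)) = 1 / (1 + 10^+1.06 + 10^-1.10)
   = 1 / (1 + 11.482 + 0.079433) = 1/12.561 = 0.07961
[CO3²⁻] = α₂ × DIC = 0.07961 × 2.10 = 0.167 mmol/kg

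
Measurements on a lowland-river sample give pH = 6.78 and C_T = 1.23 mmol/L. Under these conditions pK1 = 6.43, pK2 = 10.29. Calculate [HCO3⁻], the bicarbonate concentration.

α₁ = 1 / (1 + [H⁺]/K1 + K2/[H⁺]) = 1 / (1 + 10^-0.35 + 10^-3.51)
   = 1 / (1 + 0.44668 + 0.00030903) = 1/1.4470 = 0.6911
[HCO3⁻] = α₁ × DIC = 0.6911 × 1.23 = 0.850 mmol/L

[HCO3⁻] = 0.850 mmol/L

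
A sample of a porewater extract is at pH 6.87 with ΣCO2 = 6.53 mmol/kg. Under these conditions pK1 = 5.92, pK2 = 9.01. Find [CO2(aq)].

α₀ = 1 / (1 + K1/[H⁺] + K1K2/[H⁺]²) = 1 / (1 + 10^+0.95 + 10^-1.19)
   = 1 / (1 + 8.9125 + 0.064565) = 1/9.9771 = 0.1002
[CO2*] = α₀ × DIC = 0.1002 × 6.53 = 0.655 mmol/kg

[CO2*] = 0.655 mmol/kg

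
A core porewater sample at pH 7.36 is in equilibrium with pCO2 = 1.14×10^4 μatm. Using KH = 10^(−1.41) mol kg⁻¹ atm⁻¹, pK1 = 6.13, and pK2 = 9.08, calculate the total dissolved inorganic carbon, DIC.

DIC = 8.12 mmol/kg

[CO2*] = KH · pCO2 = 10^(−1.41) × 1.14×10^4×10^-6 = 4.435×10^-4 mol/kg
α₀ = 1/(1 + K1/[H⁺] + K1K2/[H⁺]²) = 1/(1 + 10^+1.23 + 10^-0.49) = 0.05463
DIC = [CO2*]/α₀ = 4.435×10^-4 / 0.05463 = 8.12 mmol/kg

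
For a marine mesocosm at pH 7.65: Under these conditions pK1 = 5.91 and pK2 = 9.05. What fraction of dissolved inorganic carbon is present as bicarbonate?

α₁ = 1 / (1 + [H⁺]/K1 + K2/[H⁺]) = 1 / (1 + 10^-1.74 + 10^-1.40)
   = 1 / (1 + 0.018197 + 0.039811) = 1/1.0580 = 0.9452

α₁ = 0.945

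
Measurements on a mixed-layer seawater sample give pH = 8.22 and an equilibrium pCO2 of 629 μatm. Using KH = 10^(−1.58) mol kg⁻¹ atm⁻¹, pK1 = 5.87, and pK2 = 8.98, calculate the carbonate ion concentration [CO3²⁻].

[CO3²⁻] = 0.644 mmol/kg

[CO2*] = KH · pCO2 = 10^(−1.58) × 629×10^-6 = 1.654×10^-5 mol/kg
α₀ = 1/(1 + K1/[H⁺] + K1K2/[H⁺]²) = 1/(1 + 10^+2.35 + 10^+1.59) = 0.003791
DIC = [CO2*]/α₀ = 1.654×10^-5 / 0.003791 = 4.364 mmol/kg
[CO3²⁻] = α₂·DIC; α₂ = 0.1475, so [CO3²⁻] = 0.1475 × 4.364 = 0.644 mmol/kg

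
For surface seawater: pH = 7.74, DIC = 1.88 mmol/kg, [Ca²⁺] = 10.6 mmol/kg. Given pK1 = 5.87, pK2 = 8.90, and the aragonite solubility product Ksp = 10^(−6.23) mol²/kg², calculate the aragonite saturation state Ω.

Ω = 2.16

α₂ = 1 / (1 + [H⁺]/K2 + [H⁺]²/(K1K2)) = 1 / (1 + 10^+1.16 + 10^-0.71)
   = 1 / (1 + 14.454 + 0.19498) = 1/15.649 = 0.06390
[CO3²⁻] = α₂ × DIC = 0.06390 × 1.88 = 0.1201 mmol/kg
Ksp = 10^(−6.23) = 5.888×10^-7
Ω = [Ca²⁺][CO3²⁻]/Ksp = (10.6×10^-3)(1.201×10^-4) / 5.888×10^-7 = 2.16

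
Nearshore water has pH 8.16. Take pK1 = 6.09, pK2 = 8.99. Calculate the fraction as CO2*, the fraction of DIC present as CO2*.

α₀ = 1 / (1 + K1/[H⁺] + K1K2/[H⁺]²) = 1 / (1 + 10^+2.07 + 10^+1.24)
   = 1 / (1 + 117.49 + 17.378) = 1/135.87 = 0.007360

α₀ = 0.00736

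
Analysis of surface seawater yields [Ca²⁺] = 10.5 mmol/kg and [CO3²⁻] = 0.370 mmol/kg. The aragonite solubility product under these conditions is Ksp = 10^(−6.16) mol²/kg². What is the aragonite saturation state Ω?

Ksp = 10^(−6.16) = 6.918×10^-7
Ω = [Ca²⁺][CO3²⁻]/Ksp = (10.5×10^-3)(0.370×10^-3) / 6.918×10^-7 = 5.62

Ω = 5.62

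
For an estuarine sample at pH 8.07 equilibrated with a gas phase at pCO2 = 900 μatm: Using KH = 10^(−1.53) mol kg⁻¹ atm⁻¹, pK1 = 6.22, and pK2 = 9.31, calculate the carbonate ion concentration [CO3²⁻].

[CO2*] = KH · pCO2 = 10^(−1.53) × 900×10^-6 = 2.656×10^-5 mol/kg
α₀ = 1/(1 + K1/[H⁺] + K1K2/[H⁺]²) = 1/(1 + 10^+1.85 + 10^+0.61) = 0.01318
DIC = [CO2*]/α₀ = 2.656×10^-5 / 0.01318 = 2.015 mmol/kg
[CO3²⁻] = α₂·DIC; α₂ = 0.05370, so [CO3²⁻] = 0.05370 × 2.015 = 0.108 mmol/kg

[CO3²⁻] = 0.108 mmol/kg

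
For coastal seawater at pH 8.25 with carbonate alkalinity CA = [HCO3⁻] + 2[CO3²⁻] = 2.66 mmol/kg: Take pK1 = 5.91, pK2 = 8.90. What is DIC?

DIC = 2.26 mmol/kg

CA = [HCO3⁻] + 2[CO3²⁻] = (α₁ + 2α₂)·DIC
At pH 8.25: [H⁺]/K1 = 10^-2.34 = 0.0045709, K2/[H⁺] = 10^-0.65 = 0.22387
α₁ = 1/(1 + 0.0045709 + 0.22387) = 1/1.2284 = 0.8140; α₂ = α₁·K2/[H⁺] = 0.1822
α₁ + 2α₂ = 1.1785
DIC = CA / (α₁ + 2α₂) = 2.66 / 1.1785 = 2.26 mmol/kg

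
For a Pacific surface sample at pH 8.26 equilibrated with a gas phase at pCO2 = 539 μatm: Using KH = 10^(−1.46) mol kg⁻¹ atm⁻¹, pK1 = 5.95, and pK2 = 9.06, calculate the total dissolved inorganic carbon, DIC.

[CO2*] = KH · pCO2 = 10^(−1.46) × 539×10^-6 = 1.869×10^-5 mol/kg
α₀ = 1/(1 + K1/[H⁺] + K1K2/[H⁺]²) = 1/(1 + 10^+2.31 + 10^+1.51) = 0.004210
DIC = [CO2*]/α₀ = 1.869×10^-5 / 0.004210 = 4.44 mmol/kg

DIC = 4.44 mmol/kg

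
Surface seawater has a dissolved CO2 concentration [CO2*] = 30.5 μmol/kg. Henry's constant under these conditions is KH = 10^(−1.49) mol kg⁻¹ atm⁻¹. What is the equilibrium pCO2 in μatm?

pCO2 = 943 μatm

KH = 10^(−1.49) = 3.236×10^-2 mol kg⁻¹ atm⁻¹
pCO2 = [CO2*]/KH = 30.5×10^-6 / 3.236×10^-2 = 9.43×10^-4 atm = 943 μatm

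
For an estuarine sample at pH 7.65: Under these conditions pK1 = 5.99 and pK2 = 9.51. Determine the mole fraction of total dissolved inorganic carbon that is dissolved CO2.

α₀ = 1 / (1 + K1/[H⁺] + K1K2/[H⁺]²) = 1 / (1 + 10^+1.66 + 10^-0.20)
   = 1 / (1 + 45.709 + 0.63096) = 1/47.340 = 0.02112

α₀ = 0.0211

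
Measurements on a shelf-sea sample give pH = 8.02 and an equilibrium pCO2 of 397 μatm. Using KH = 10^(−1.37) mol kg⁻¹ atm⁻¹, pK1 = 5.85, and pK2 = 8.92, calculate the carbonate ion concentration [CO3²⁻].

[CO2*] = KH · pCO2 = 10^(−1.37) × 397×10^-6 = 1.694×10^-5 mol/kg
α₀ = 1/(1 + K1/[H⁺] + K1K2/[H⁺]²) = 1/(1 + 10^+2.17 + 10^+1.27) = 0.005969
DIC = [CO2*]/α₀ = 1.694×10^-5 / 0.005969 = 2.837 mmol/kg
[CO3²⁻] = α₂·DIC; α₂ = 0.1111, so [CO3²⁻] = 0.1111 × 2.837 = 0.315 mmol/kg

[CO3²⁻] = 0.315 mmol/kg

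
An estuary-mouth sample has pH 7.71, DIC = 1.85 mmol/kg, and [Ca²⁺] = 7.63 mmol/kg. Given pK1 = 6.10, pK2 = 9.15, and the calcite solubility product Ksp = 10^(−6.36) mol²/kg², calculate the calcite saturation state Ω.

Ω = 1.11

α₂ = 1 / (1 + [H⁺]/K2 + [H⁺]²/(K1K2)) = 1 / (1 + 10^+1.44 + 10^-0.17)
   = 1 / (1 + 27.542 + 0.67608) = 1/29.218 = 0.03423
[CO3²⁻] = α₂ × DIC = 0.03423 × 1.85 = 0.06332 mmol/kg
Ksp = 10^(−6.36) = 4.365×10^-7
Ω = [Ca²⁺][CO3²⁻]/Ksp = (7.63×10^-3)(6.332×10^-5) / 4.365×10^-7 = 1.11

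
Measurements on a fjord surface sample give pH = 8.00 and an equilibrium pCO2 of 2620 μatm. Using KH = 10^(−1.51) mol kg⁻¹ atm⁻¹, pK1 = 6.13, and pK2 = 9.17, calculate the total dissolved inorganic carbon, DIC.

DIC = 6.49 mmol/kg

[CO2*] = KH · pCO2 = 10^(−1.51) × 2620×10^-6 = 8.097×10^-5 mol/kg
α₀ = 1/(1 + K1/[H⁺] + K1K2/[H⁺]²) = 1/(1 + 10^+1.87 + 10^+0.70) = 0.01248
DIC = [CO2*]/α₀ = 8.097×10^-5 / 0.01248 = 6.49 mmol/kg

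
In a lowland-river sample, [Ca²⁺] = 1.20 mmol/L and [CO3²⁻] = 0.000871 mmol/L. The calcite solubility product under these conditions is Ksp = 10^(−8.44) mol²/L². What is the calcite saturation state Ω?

Ksp = 10^(−8.44) = 3.631×10^-9
Ω = [Ca²⁺][CO3²⁻]/Ksp = (1.20×10^-3)(0.000871×10^-3) / 3.631×10^-9 = 0.288

Ω = 0.288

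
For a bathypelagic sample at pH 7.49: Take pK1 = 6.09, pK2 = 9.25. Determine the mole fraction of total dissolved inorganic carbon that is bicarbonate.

α₁ = 1 / (1 + [H⁺]/K1 + K2/[H⁺]) = 1 / (1 + 10^-1.40 + 10^-1.76)
   = 1 / (1 + 0.039811 + 0.017378) = 1/1.0572 = 0.9459

α₁ = 0.946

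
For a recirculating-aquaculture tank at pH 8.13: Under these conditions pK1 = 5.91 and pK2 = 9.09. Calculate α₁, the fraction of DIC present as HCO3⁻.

α₁ = 1 / (1 + [H⁺]/K1 + K2/[H⁺]) = 1 / (1 + 10^-2.22 + 10^-0.96)
   = 1 / (1 + 0.0060256 + 0.10965) = 1/1.1157 = 0.8963

α₁ = 0.896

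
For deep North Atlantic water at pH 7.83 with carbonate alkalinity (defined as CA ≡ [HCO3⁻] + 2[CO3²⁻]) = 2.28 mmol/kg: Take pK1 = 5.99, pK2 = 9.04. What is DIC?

DIC = 2.18 mmol/kg

CA = [HCO3⁻] + 2[CO3²⁻] = (α₁ + 2α₂)·DIC
At pH 7.83: [H⁺]/K1 = 10^-1.84 = 0.014454, K2/[H⁺] = 10^-1.21 = 0.061660
α₁ = 1/(1 + 0.014454 + 0.061660) = 1/1.0761 = 0.9293; α₂ = α₁·K2/[H⁺] = 0.05730
α₁ + 2α₂ = 1.0439
DIC = CA / (α₁ + 2α₂) = 2.28 / 1.0439 = 2.18 mmol/kg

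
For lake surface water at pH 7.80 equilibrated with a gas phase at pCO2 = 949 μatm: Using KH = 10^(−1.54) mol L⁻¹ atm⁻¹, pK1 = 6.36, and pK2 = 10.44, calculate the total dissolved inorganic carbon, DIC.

[CO2*] = KH · pCO2 = 10^(−1.54) × 949×10^-6 = 2.737×10^-5 mol/L
α₀ = 1/(1 + K1/[H⁺] + K1K2/[H⁺]²) = 1/(1 + 10^+1.44 + 10^-1.20) = 0.03496
DIC = [CO2*]/α₀ = 2.737×10^-5 / 0.03496 = 0.783 mmol/L

DIC = 0.783 mmol/L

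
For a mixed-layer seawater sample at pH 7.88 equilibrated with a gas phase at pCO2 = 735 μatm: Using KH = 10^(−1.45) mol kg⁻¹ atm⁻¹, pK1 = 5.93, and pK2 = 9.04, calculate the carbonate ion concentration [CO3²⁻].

[CO2*] = KH · pCO2 = 10^(−1.45) × 735×10^-6 = 2.608×10^-5 mol/kg
α₀ = 1/(1 + K1/[H⁺] + K1K2/[H⁺]²) = 1/(1 + 10^+1.95 + 10^+0.79) = 0.01039
DIC = [CO2*]/α₀ = 2.608×10^-5 / 0.01039 = 2.511 mmol/kg
[CO3²⁻] = α₂·DIC; α₂ = 0.06403, so [CO3²⁻] = 0.06403 × 2.511 = 0.161 mmol/kg

[CO3²⁻] = 0.161 mmol/kg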